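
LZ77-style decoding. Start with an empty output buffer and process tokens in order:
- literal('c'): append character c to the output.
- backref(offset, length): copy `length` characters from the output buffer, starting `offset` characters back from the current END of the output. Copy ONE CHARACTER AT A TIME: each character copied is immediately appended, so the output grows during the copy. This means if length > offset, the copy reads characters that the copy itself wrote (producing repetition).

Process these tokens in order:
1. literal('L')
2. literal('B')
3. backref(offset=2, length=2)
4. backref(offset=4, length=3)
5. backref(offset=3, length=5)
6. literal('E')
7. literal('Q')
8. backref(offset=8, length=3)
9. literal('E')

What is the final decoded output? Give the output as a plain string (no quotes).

Answer: LBLBLBLLBLLBEQLLBE

Derivation:
Token 1: literal('L'). Output: "L"
Token 2: literal('B'). Output: "LB"
Token 3: backref(off=2, len=2). Copied 'LB' from pos 0. Output: "LBLB"
Token 4: backref(off=4, len=3). Copied 'LBL' from pos 0. Output: "LBLBLBL"
Token 5: backref(off=3, len=5) (overlapping!). Copied 'LBLLB' from pos 4. Output: "LBLBLBLLBLLB"
Token 6: literal('E'). Output: "LBLBLBLLBLLBE"
Token 7: literal('Q'). Output: "LBLBLBLLBLLBEQ"
Token 8: backref(off=8, len=3). Copied 'LLB' from pos 6. Output: "LBLBLBLLBLLBEQLLB"
Token 9: literal('E'). Output: "LBLBLBLLBLLBEQLLBE"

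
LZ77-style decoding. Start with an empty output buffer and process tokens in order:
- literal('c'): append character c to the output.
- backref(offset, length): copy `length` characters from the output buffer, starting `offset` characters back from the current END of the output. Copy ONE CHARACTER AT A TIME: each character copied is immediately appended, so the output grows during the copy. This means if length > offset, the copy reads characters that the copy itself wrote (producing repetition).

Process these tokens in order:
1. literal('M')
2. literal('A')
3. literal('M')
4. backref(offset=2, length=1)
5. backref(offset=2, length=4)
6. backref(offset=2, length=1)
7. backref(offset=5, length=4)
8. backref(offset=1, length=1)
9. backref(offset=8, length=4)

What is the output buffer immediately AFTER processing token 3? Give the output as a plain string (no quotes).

Answer: MAM

Derivation:
Token 1: literal('M'). Output: "M"
Token 2: literal('A'). Output: "MA"
Token 3: literal('M'). Output: "MAM"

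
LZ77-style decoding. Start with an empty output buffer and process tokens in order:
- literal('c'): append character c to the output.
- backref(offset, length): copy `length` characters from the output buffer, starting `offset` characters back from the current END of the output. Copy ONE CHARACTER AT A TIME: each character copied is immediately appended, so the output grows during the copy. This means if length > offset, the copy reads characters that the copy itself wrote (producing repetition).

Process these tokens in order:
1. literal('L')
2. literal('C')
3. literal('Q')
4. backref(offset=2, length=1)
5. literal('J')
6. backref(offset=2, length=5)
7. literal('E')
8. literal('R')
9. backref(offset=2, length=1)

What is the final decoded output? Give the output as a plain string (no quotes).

Answer: LCQCJCJCJCERE

Derivation:
Token 1: literal('L'). Output: "L"
Token 2: literal('C'). Output: "LC"
Token 3: literal('Q'). Output: "LCQ"
Token 4: backref(off=2, len=1). Copied 'C' from pos 1. Output: "LCQC"
Token 5: literal('J'). Output: "LCQCJ"
Token 6: backref(off=2, len=5) (overlapping!). Copied 'CJCJC' from pos 3. Output: "LCQCJCJCJC"
Token 7: literal('E'). Output: "LCQCJCJCJCE"
Token 8: literal('R'). Output: "LCQCJCJCJCER"
Token 9: backref(off=2, len=1). Copied 'E' from pos 10. Output: "LCQCJCJCJCERE"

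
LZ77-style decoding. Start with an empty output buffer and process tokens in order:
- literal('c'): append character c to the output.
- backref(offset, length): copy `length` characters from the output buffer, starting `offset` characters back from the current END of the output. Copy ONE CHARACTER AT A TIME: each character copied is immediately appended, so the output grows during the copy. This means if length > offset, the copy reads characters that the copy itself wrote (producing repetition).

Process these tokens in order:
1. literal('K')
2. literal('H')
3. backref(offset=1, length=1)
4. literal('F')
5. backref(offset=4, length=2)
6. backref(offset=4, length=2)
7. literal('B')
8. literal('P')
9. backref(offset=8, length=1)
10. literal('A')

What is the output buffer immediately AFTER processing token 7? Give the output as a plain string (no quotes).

Answer: KHHFKHHFB

Derivation:
Token 1: literal('K'). Output: "K"
Token 2: literal('H'). Output: "KH"
Token 3: backref(off=1, len=1). Copied 'H' from pos 1. Output: "KHH"
Token 4: literal('F'). Output: "KHHF"
Token 5: backref(off=4, len=2). Copied 'KH' from pos 0. Output: "KHHFKH"
Token 6: backref(off=4, len=2). Copied 'HF' from pos 2. Output: "KHHFKHHF"
Token 7: literal('B'). Output: "KHHFKHHFB"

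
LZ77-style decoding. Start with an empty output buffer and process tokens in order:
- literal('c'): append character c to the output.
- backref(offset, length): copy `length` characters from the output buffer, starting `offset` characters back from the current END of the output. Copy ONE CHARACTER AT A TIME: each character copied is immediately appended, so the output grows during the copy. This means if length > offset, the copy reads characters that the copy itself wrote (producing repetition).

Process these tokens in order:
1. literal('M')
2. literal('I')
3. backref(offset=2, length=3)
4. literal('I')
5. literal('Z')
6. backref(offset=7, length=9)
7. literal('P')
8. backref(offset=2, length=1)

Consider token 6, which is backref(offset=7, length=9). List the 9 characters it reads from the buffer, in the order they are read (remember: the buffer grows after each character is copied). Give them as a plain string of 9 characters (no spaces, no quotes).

Token 1: literal('M'). Output: "M"
Token 2: literal('I'). Output: "MI"
Token 3: backref(off=2, len=3) (overlapping!). Copied 'MIM' from pos 0. Output: "MIMIM"
Token 4: literal('I'). Output: "MIMIMI"
Token 5: literal('Z'). Output: "MIMIMIZ"
Token 6: backref(off=7, len=9). Buffer before: "MIMIMIZ" (len 7)
  byte 1: read out[0]='M', append. Buffer now: "MIMIMIZM"
  byte 2: read out[1]='I', append. Buffer now: "MIMIMIZMI"
  byte 3: read out[2]='M', append. Buffer now: "MIMIMIZMIM"
  byte 4: read out[3]='I', append. Buffer now: "MIMIMIZMIMI"
  byte 5: read out[4]='M', append. Buffer now: "MIMIMIZMIMIM"
  byte 6: read out[5]='I', append. Buffer now: "MIMIMIZMIMIMI"
  byte 7: read out[6]='Z', append. Buffer now: "MIMIMIZMIMIMIZ"
  byte 8: read out[7]='M', append. Buffer now: "MIMIMIZMIMIMIZM"
  byte 9: read out[8]='I', append. Buffer now: "MIMIMIZMIMIMIZMI"

Answer: MIMIMIZMI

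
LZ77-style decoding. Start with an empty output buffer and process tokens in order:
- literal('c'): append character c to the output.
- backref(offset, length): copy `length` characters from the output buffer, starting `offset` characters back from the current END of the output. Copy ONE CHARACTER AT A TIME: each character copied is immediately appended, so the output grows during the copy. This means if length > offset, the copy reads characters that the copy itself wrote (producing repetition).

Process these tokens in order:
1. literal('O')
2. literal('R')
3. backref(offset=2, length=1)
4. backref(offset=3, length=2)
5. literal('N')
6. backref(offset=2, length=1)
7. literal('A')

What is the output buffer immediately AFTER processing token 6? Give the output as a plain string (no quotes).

Answer: OROORNR

Derivation:
Token 1: literal('O'). Output: "O"
Token 2: literal('R'). Output: "OR"
Token 3: backref(off=2, len=1). Copied 'O' from pos 0. Output: "ORO"
Token 4: backref(off=3, len=2). Copied 'OR' from pos 0. Output: "OROOR"
Token 5: literal('N'). Output: "OROORN"
Token 6: backref(off=2, len=1). Copied 'R' from pos 4. Output: "OROORNR"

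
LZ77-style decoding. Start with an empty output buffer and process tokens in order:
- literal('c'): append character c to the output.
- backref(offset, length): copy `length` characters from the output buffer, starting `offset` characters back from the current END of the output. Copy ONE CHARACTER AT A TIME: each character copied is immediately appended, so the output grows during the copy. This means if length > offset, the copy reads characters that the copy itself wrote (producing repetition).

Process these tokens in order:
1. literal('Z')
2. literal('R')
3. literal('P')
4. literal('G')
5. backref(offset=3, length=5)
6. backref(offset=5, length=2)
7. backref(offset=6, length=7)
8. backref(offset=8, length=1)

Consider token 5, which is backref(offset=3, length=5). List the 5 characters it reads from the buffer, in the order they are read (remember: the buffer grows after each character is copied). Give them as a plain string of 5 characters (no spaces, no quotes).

Token 1: literal('Z'). Output: "Z"
Token 2: literal('R'). Output: "ZR"
Token 3: literal('P'). Output: "ZRP"
Token 4: literal('G'). Output: "ZRPG"
Token 5: backref(off=3, len=5). Buffer before: "ZRPG" (len 4)
  byte 1: read out[1]='R', append. Buffer now: "ZRPGR"
  byte 2: read out[2]='P', append. Buffer now: "ZRPGRP"
  byte 3: read out[3]='G', append. Buffer now: "ZRPGRPG"
  byte 4: read out[4]='R', append. Buffer now: "ZRPGRPGR"
  byte 5: read out[5]='P', append. Buffer now: "ZRPGRPGRP"

Answer: RPGRP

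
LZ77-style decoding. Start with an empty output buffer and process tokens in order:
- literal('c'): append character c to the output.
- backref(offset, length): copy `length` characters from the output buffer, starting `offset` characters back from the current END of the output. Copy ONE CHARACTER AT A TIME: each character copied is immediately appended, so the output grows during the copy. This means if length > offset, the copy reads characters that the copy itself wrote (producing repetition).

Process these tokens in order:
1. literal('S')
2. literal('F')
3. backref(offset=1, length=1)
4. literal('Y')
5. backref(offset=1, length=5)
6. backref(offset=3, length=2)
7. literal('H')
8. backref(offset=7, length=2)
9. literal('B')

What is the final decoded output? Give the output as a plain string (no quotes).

Token 1: literal('S'). Output: "S"
Token 2: literal('F'). Output: "SF"
Token 3: backref(off=1, len=1). Copied 'F' from pos 1. Output: "SFF"
Token 4: literal('Y'). Output: "SFFY"
Token 5: backref(off=1, len=5) (overlapping!). Copied 'YYYYY' from pos 3. Output: "SFFYYYYYY"
Token 6: backref(off=3, len=2). Copied 'YY' from pos 6. Output: "SFFYYYYYYYY"
Token 7: literal('H'). Output: "SFFYYYYYYYYH"
Token 8: backref(off=7, len=2). Copied 'YY' from pos 5. Output: "SFFYYYYYYYYHYY"
Token 9: literal('B'). Output: "SFFYYYYYYYYHYYB"

Answer: SFFYYYYYYYYHYYB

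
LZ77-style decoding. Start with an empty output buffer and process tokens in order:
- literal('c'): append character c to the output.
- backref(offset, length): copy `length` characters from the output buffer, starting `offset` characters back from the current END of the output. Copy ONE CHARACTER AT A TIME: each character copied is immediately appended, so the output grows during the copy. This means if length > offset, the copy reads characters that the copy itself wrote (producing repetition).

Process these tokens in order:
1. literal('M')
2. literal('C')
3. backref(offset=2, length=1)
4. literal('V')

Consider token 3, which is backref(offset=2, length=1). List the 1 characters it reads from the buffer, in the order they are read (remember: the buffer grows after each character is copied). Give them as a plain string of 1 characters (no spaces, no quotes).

Token 1: literal('M'). Output: "M"
Token 2: literal('C'). Output: "MC"
Token 3: backref(off=2, len=1). Buffer before: "MC" (len 2)
  byte 1: read out[0]='M', append. Buffer now: "MCM"

Answer: M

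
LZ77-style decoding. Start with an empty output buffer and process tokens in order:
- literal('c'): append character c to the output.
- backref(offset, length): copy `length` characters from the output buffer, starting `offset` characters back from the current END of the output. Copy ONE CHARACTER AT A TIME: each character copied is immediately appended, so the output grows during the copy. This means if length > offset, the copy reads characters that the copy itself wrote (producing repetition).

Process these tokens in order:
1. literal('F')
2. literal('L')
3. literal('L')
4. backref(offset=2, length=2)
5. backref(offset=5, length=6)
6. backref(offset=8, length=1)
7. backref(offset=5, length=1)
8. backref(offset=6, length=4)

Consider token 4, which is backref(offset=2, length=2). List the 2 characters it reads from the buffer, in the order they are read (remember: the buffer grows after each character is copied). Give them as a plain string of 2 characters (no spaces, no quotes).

Token 1: literal('F'). Output: "F"
Token 2: literal('L'). Output: "FL"
Token 3: literal('L'). Output: "FLL"
Token 4: backref(off=2, len=2). Buffer before: "FLL" (len 3)
  byte 1: read out[1]='L', append. Buffer now: "FLLL"
  byte 2: read out[2]='L', append. Buffer now: "FLLLL"

Answer: LL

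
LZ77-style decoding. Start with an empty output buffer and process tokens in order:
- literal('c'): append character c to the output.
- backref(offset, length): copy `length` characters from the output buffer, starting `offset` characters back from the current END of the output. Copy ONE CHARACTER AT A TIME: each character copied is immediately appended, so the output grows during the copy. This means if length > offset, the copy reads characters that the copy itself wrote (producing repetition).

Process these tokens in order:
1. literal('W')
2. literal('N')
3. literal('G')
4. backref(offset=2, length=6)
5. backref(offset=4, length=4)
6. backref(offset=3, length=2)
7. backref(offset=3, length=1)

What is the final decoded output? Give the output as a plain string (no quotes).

Answer: WNGNGNGNGNGNGGNG

Derivation:
Token 1: literal('W'). Output: "W"
Token 2: literal('N'). Output: "WN"
Token 3: literal('G'). Output: "WNG"
Token 4: backref(off=2, len=6) (overlapping!). Copied 'NGNGNG' from pos 1. Output: "WNGNGNGNG"
Token 5: backref(off=4, len=4). Copied 'NGNG' from pos 5. Output: "WNGNGNGNGNGNG"
Token 6: backref(off=3, len=2). Copied 'GN' from pos 10. Output: "WNGNGNGNGNGNGGN"
Token 7: backref(off=3, len=1). Copied 'G' from pos 12. Output: "WNGNGNGNGNGNGGNG"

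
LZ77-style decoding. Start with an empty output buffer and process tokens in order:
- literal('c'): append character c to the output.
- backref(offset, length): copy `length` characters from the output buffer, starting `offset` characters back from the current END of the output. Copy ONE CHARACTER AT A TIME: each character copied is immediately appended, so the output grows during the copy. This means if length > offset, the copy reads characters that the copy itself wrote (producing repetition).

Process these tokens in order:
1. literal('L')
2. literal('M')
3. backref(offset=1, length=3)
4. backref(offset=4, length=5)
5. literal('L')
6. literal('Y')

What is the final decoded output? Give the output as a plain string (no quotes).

Answer: LMMMMMMMMMLY

Derivation:
Token 1: literal('L'). Output: "L"
Token 2: literal('M'). Output: "LM"
Token 3: backref(off=1, len=3) (overlapping!). Copied 'MMM' from pos 1. Output: "LMMMM"
Token 4: backref(off=4, len=5) (overlapping!). Copied 'MMMMM' from pos 1. Output: "LMMMMMMMMM"
Token 5: literal('L'). Output: "LMMMMMMMMML"
Token 6: literal('Y'). Output: "LMMMMMMMMMLY"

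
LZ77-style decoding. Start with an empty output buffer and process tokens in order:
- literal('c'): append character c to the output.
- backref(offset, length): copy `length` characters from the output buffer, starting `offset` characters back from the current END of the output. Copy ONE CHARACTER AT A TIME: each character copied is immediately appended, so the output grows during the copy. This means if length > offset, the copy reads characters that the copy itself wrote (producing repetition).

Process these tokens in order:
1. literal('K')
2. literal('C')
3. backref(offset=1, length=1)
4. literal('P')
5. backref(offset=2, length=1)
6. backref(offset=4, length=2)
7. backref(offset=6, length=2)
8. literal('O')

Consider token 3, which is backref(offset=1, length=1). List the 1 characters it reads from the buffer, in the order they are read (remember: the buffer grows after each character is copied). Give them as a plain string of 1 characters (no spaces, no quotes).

Token 1: literal('K'). Output: "K"
Token 2: literal('C'). Output: "KC"
Token 3: backref(off=1, len=1). Buffer before: "KC" (len 2)
  byte 1: read out[1]='C', append. Buffer now: "KCC"

Answer: C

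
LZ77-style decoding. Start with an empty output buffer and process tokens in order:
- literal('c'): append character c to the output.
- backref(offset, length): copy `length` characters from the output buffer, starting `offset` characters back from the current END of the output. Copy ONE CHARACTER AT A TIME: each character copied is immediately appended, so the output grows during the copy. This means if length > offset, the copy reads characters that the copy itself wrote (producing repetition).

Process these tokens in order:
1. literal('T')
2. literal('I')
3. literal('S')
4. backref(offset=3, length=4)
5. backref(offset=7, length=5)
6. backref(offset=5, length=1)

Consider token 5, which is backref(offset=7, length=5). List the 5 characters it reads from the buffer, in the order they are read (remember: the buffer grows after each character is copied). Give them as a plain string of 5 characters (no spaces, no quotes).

Answer: TISTI

Derivation:
Token 1: literal('T'). Output: "T"
Token 2: literal('I'). Output: "TI"
Token 3: literal('S'). Output: "TIS"
Token 4: backref(off=3, len=4) (overlapping!). Copied 'TIST' from pos 0. Output: "TISTIST"
Token 5: backref(off=7, len=5). Buffer before: "TISTIST" (len 7)
  byte 1: read out[0]='T', append. Buffer now: "TISTISTT"
  byte 2: read out[1]='I', append. Buffer now: "TISTISTTI"
  byte 3: read out[2]='S', append. Buffer now: "TISTISTTIS"
  byte 4: read out[3]='T', append. Buffer now: "TISTISTTIST"
  byte 5: read out[4]='I', append. Buffer now: "TISTISTTISTI"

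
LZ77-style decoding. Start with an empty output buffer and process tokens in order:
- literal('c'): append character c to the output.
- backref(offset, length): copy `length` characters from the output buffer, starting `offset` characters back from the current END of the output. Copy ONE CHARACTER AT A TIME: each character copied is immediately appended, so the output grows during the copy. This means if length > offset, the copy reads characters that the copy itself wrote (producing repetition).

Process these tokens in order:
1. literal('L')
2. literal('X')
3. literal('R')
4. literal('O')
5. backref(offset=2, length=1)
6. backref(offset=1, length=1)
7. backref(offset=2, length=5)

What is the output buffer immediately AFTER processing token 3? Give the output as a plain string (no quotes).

Token 1: literal('L'). Output: "L"
Token 2: literal('X'). Output: "LX"
Token 3: literal('R'). Output: "LXR"

Answer: LXR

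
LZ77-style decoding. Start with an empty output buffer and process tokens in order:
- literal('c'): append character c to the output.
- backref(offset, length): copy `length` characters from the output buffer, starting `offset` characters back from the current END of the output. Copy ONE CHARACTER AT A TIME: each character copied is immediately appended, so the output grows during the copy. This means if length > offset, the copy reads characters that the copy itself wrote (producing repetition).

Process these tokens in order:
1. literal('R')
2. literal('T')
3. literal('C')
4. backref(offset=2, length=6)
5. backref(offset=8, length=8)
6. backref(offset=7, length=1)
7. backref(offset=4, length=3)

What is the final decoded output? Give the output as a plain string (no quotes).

Token 1: literal('R'). Output: "R"
Token 2: literal('T'). Output: "RT"
Token 3: literal('C'). Output: "RTC"
Token 4: backref(off=2, len=6) (overlapping!). Copied 'TCTCTC' from pos 1. Output: "RTCTCTCTC"
Token 5: backref(off=8, len=8). Copied 'TCTCTCTC' from pos 1. Output: "RTCTCTCTCTCTCTCTC"
Token 6: backref(off=7, len=1). Copied 'C' from pos 10. Output: "RTCTCTCTCTCTCTCTCC"
Token 7: backref(off=4, len=3). Copied 'CTC' from pos 14. Output: "RTCTCTCTCTCTCTCTCCCTC"

Answer: RTCTCTCTCTCTCTCTCCCTC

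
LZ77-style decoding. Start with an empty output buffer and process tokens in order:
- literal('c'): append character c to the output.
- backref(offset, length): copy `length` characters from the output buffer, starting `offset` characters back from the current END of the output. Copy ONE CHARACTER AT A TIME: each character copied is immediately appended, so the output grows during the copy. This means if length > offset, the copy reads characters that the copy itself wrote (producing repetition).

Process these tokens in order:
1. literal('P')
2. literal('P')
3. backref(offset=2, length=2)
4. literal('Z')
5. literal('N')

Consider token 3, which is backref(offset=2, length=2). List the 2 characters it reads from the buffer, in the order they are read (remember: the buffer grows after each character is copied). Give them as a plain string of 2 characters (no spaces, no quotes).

Token 1: literal('P'). Output: "P"
Token 2: literal('P'). Output: "PP"
Token 3: backref(off=2, len=2). Buffer before: "PP" (len 2)
  byte 1: read out[0]='P', append. Buffer now: "PPP"
  byte 2: read out[1]='P', append. Buffer now: "PPPP"

Answer: PP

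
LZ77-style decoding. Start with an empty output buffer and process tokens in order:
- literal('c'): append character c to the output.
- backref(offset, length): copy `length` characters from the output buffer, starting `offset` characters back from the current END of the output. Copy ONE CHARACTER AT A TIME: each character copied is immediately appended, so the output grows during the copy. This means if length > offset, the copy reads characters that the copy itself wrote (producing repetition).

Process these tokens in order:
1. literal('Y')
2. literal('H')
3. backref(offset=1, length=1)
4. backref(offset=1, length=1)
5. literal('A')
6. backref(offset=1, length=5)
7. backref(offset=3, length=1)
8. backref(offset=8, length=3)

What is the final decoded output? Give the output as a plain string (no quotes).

Answer: YHHHAAAAAAAHAA

Derivation:
Token 1: literal('Y'). Output: "Y"
Token 2: literal('H'). Output: "YH"
Token 3: backref(off=1, len=1). Copied 'H' from pos 1. Output: "YHH"
Token 4: backref(off=1, len=1). Copied 'H' from pos 2. Output: "YHHH"
Token 5: literal('A'). Output: "YHHHA"
Token 6: backref(off=1, len=5) (overlapping!). Copied 'AAAAA' from pos 4. Output: "YHHHAAAAAA"
Token 7: backref(off=3, len=1). Copied 'A' from pos 7. Output: "YHHHAAAAAAA"
Token 8: backref(off=8, len=3). Copied 'HAA' from pos 3. Output: "YHHHAAAAAAAHAA"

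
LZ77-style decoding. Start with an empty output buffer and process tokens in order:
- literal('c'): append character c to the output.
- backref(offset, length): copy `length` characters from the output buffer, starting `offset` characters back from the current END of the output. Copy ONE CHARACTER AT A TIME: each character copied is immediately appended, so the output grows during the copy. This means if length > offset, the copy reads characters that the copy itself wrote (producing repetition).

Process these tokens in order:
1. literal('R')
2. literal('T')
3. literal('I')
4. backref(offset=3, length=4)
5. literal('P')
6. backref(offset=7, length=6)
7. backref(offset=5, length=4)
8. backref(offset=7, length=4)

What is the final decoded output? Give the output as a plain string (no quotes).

Answer: RTIRTIRPTIRTIRIRTITIRI

Derivation:
Token 1: literal('R'). Output: "R"
Token 2: literal('T'). Output: "RT"
Token 3: literal('I'). Output: "RTI"
Token 4: backref(off=3, len=4) (overlapping!). Copied 'RTIR' from pos 0. Output: "RTIRTIR"
Token 5: literal('P'). Output: "RTIRTIRP"
Token 6: backref(off=7, len=6). Copied 'TIRTIR' from pos 1. Output: "RTIRTIRPTIRTIR"
Token 7: backref(off=5, len=4). Copied 'IRTI' from pos 9. Output: "RTIRTIRPTIRTIRIRTI"
Token 8: backref(off=7, len=4). Copied 'TIRI' from pos 11. Output: "RTIRTIRPTIRTIRIRTITIRI"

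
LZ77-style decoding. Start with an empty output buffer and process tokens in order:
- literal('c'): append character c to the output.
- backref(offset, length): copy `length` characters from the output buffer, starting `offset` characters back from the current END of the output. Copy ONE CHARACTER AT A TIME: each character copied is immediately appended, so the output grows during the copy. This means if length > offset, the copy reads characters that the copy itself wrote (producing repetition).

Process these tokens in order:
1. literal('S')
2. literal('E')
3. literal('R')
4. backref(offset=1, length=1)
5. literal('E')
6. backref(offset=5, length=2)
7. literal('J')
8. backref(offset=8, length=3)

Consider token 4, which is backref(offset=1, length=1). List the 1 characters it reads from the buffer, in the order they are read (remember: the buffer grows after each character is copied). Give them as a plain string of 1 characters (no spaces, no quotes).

Answer: R

Derivation:
Token 1: literal('S'). Output: "S"
Token 2: literal('E'). Output: "SE"
Token 3: literal('R'). Output: "SER"
Token 4: backref(off=1, len=1). Buffer before: "SER" (len 3)
  byte 1: read out[2]='R', append. Buffer now: "SERR"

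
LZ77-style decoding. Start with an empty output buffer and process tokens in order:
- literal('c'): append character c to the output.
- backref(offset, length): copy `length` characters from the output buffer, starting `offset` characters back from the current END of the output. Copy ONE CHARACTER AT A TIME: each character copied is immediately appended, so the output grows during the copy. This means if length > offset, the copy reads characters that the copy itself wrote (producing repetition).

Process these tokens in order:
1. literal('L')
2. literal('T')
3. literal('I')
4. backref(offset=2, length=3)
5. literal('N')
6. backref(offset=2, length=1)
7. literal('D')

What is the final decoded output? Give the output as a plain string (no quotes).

Answer: LTITITNTD

Derivation:
Token 1: literal('L'). Output: "L"
Token 2: literal('T'). Output: "LT"
Token 3: literal('I'). Output: "LTI"
Token 4: backref(off=2, len=3) (overlapping!). Copied 'TIT' from pos 1. Output: "LTITIT"
Token 5: literal('N'). Output: "LTITITN"
Token 6: backref(off=2, len=1). Copied 'T' from pos 5. Output: "LTITITNT"
Token 7: literal('D'). Output: "LTITITNTD"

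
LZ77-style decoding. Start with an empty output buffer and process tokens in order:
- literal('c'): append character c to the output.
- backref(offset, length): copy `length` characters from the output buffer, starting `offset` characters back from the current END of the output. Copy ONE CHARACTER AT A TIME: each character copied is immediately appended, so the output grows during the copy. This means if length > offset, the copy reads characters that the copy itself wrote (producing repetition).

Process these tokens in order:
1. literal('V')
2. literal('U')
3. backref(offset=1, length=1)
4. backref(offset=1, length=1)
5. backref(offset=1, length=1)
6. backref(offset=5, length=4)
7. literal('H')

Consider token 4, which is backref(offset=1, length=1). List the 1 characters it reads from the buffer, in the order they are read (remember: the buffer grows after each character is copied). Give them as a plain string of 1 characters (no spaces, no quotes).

Token 1: literal('V'). Output: "V"
Token 2: literal('U'). Output: "VU"
Token 3: backref(off=1, len=1). Copied 'U' from pos 1. Output: "VUU"
Token 4: backref(off=1, len=1). Buffer before: "VUU" (len 3)
  byte 1: read out[2]='U', append. Buffer now: "VUUU"

Answer: U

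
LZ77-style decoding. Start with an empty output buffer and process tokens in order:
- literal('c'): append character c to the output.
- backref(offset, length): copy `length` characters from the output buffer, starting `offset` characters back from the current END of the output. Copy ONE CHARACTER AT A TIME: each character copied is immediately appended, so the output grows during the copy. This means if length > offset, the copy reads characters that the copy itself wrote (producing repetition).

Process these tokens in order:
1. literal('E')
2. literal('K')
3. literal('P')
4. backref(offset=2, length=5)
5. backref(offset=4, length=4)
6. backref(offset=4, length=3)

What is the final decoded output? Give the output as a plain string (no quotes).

Answer: EKPKPKPKPKPKPKP

Derivation:
Token 1: literal('E'). Output: "E"
Token 2: literal('K'). Output: "EK"
Token 3: literal('P'). Output: "EKP"
Token 4: backref(off=2, len=5) (overlapping!). Copied 'KPKPK' from pos 1. Output: "EKPKPKPK"
Token 5: backref(off=4, len=4). Copied 'PKPK' from pos 4. Output: "EKPKPKPKPKPK"
Token 6: backref(off=4, len=3). Copied 'PKP' from pos 8. Output: "EKPKPKPKPKPKPKP"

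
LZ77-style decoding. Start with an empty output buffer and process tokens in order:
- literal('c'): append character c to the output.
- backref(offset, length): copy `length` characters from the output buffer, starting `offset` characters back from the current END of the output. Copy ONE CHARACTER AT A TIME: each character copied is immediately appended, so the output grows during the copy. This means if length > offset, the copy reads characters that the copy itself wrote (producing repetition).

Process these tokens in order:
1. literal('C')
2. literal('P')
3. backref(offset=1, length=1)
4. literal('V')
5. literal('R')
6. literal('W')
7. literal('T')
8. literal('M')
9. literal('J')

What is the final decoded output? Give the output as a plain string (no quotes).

Answer: CPPVRWTMJ

Derivation:
Token 1: literal('C'). Output: "C"
Token 2: literal('P'). Output: "CP"
Token 3: backref(off=1, len=1). Copied 'P' from pos 1. Output: "CPP"
Token 4: literal('V'). Output: "CPPV"
Token 5: literal('R'). Output: "CPPVR"
Token 6: literal('W'). Output: "CPPVRW"
Token 7: literal('T'). Output: "CPPVRWT"
Token 8: literal('M'). Output: "CPPVRWTM"
Token 9: literal('J'). Output: "CPPVRWTMJ"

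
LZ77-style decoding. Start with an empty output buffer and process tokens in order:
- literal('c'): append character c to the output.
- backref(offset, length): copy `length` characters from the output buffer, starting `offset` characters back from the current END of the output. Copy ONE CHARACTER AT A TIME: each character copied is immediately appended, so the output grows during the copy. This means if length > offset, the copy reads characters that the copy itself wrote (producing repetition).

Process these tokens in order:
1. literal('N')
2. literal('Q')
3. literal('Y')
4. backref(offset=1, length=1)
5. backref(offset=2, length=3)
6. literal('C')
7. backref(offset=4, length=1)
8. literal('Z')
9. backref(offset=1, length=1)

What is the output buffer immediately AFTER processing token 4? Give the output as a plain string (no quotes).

Answer: NQYY

Derivation:
Token 1: literal('N'). Output: "N"
Token 2: literal('Q'). Output: "NQ"
Token 3: literal('Y'). Output: "NQY"
Token 4: backref(off=1, len=1). Copied 'Y' from pos 2. Output: "NQYY"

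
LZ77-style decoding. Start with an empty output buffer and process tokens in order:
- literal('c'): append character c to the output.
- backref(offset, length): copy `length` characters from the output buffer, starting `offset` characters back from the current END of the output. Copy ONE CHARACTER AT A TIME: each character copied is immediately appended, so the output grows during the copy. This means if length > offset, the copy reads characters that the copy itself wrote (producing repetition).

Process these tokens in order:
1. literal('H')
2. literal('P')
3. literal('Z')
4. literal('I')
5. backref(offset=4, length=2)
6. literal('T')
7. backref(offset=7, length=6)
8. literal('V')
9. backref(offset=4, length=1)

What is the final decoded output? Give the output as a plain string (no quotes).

Answer: HPZIHPTHPZIHPVI

Derivation:
Token 1: literal('H'). Output: "H"
Token 2: literal('P'). Output: "HP"
Token 3: literal('Z'). Output: "HPZ"
Token 4: literal('I'). Output: "HPZI"
Token 5: backref(off=4, len=2). Copied 'HP' from pos 0. Output: "HPZIHP"
Token 6: literal('T'). Output: "HPZIHPT"
Token 7: backref(off=7, len=6). Copied 'HPZIHP' from pos 0. Output: "HPZIHPTHPZIHP"
Token 8: literal('V'). Output: "HPZIHPTHPZIHPV"
Token 9: backref(off=4, len=1). Copied 'I' from pos 10. Output: "HPZIHPTHPZIHPVI"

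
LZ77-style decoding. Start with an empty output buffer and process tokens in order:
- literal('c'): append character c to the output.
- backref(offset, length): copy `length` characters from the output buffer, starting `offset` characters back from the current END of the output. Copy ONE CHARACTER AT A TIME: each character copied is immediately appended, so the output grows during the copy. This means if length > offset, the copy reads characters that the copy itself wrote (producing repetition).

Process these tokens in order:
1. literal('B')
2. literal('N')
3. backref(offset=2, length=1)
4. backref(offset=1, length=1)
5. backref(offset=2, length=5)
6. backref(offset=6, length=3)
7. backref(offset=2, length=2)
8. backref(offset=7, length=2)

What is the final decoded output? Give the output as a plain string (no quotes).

Token 1: literal('B'). Output: "B"
Token 2: literal('N'). Output: "BN"
Token 3: backref(off=2, len=1). Copied 'B' from pos 0. Output: "BNB"
Token 4: backref(off=1, len=1). Copied 'B' from pos 2. Output: "BNBB"
Token 5: backref(off=2, len=5) (overlapping!). Copied 'BBBBB' from pos 2. Output: "BNBBBBBBB"
Token 6: backref(off=6, len=3). Copied 'BBB' from pos 3. Output: "BNBBBBBBBBBB"
Token 7: backref(off=2, len=2). Copied 'BB' from pos 10. Output: "BNBBBBBBBBBBBB"
Token 8: backref(off=7, len=2). Copied 'BB' from pos 7. Output: "BNBBBBBBBBBBBBBB"

Answer: BNBBBBBBBBBBBBBB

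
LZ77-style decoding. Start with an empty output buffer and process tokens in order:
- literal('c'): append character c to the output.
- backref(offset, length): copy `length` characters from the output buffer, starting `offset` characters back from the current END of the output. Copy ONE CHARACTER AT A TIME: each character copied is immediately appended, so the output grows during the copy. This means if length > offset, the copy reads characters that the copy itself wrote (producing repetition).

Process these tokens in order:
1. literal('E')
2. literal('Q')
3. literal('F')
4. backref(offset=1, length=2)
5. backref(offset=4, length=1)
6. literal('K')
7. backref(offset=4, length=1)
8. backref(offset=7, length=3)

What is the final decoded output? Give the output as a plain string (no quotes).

Token 1: literal('E'). Output: "E"
Token 2: literal('Q'). Output: "EQ"
Token 3: literal('F'). Output: "EQF"
Token 4: backref(off=1, len=2) (overlapping!). Copied 'FF' from pos 2. Output: "EQFFF"
Token 5: backref(off=4, len=1). Copied 'Q' from pos 1. Output: "EQFFFQ"
Token 6: literal('K'). Output: "EQFFFQK"
Token 7: backref(off=4, len=1). Copied 'F' from pos 3. Output: "EQFFFQKF"
Token 8: backref(off=7, len=3). Copied 'QFF' from pos 1. Output: "EQFFFQKFQFF"

Answer: EQFFFQKFQFF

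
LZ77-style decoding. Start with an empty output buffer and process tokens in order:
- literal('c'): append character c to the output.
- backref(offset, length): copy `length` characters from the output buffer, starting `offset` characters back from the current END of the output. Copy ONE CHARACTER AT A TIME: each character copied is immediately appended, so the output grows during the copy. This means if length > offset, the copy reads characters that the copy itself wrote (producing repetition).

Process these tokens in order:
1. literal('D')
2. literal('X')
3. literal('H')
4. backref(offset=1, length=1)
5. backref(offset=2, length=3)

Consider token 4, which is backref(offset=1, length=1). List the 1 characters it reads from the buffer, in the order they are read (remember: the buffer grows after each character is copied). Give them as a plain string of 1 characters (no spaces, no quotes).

Token 1: literal('D'). Output: "D"
Token 2: literal('X'). Output: "DX"
Token 3: literal('H'). Output: "DXH"
Token 4: backref(off=1, len=1). Buffer before: "DXH" (len 3)
  byte 1: read out[2]='H', append. Buffer now: "DXHH"

Answer: H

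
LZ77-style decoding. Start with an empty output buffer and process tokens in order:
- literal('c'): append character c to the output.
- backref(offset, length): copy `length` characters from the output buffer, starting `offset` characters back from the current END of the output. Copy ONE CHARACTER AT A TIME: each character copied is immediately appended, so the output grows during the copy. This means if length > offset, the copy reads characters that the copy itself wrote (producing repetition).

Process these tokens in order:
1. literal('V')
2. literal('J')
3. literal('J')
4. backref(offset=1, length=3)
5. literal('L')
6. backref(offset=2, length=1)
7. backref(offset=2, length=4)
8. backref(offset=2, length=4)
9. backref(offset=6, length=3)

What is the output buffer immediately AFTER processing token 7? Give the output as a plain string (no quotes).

Answer: VJJJJJLJLJLJ

Derivation:
Token 1: literal('V'). Output: "V"
Token 2: literal('J'). Output: "VJ"
Token 3: literal('J'). Output: "VJJ"
Token 4: backref(off=1, len=3) (overlapping!). Copied 'JJJ' from pos 2. Output: "VJJJJJ"
Token 5: literal('L'). Output: "VJJJJJL"
Token 6: backref(off=2, len=1). Copied 'J' from pos 5. Output: "VJJJJJLJ"
Token 7: backref(off=2, len=4) (overlapping!). Copied 'LJLJ' from pos 6. Output: "VJJJJJLJLJLJ"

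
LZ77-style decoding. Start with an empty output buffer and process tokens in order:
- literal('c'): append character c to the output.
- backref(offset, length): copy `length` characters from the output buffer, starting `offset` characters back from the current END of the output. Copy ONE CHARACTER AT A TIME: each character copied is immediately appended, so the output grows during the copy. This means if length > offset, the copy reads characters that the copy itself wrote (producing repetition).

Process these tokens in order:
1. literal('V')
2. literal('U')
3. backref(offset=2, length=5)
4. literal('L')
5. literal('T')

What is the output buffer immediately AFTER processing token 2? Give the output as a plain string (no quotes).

Token 1: literal('V'). Output: "V"
Token 2: literal('U'). Output: "VU"

Answer: VU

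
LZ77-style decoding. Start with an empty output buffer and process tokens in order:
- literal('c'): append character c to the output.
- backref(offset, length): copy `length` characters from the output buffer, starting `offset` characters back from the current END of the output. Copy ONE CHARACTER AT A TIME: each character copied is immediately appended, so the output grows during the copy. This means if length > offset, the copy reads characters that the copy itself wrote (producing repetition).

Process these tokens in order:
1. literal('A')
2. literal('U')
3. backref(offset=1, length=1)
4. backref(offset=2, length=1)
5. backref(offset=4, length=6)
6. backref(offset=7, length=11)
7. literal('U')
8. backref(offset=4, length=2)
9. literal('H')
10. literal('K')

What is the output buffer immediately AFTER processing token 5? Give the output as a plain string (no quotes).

Answer: AUUUAUUUAU

Derivation:
Token 1: literal('A'). Output: "A"
Token 2: literal('U'). Output: "AU"
Token 3: backref(off=1, len=1). Copied 'U' from pos 1. Output: "AUU"
Token 4: backref(off=2, len=1). Copied 'U' from pos 1. Output: "AUUU"
Token 5: backref(off=4, len=6) (overlapping!). Copied 'AUUUAU' from pos 0. Output: "AUUUAUUUAU"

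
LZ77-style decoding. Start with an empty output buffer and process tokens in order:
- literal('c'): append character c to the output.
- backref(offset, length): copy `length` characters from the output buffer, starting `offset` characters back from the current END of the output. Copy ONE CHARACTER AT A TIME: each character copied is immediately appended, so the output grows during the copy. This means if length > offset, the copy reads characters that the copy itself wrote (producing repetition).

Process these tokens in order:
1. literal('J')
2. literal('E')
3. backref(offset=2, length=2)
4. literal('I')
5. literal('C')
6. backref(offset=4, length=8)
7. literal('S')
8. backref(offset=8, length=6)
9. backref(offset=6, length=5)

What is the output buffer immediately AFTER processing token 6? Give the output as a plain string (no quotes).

Token 1: literal('J'). Output: "J"
Token 2: literal('E'). Output: "JE"
Token 3: backref(off=2, len=2). Copied 'JE' from pos 0. Output: "JEJE"
Token 4: literal('I'). Output: "JEJEI"
Token 5: literal('C'). Output: "JEJEIC"
Token 6: backref(off=4, len=8) (overlapping!). Copied 'JEICJEIC' from pos 2. Output: "JEJEICJEICJEIC"

Answer: JEJEICJEICJEIC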